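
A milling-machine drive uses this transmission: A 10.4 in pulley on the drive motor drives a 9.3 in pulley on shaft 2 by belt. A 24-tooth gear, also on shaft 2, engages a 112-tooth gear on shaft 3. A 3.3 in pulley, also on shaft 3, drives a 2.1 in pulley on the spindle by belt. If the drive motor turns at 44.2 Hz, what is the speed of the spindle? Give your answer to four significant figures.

the drive motor → shaft 2 (belt, 9.3/10.4): 44.2 ÷ 0.89423 = 49.428 Hz
shaft 2 → shaft 3 (gear mesh, 112/24): 49.428 ÷ 4.6667 = 10.592 Hz
shaft 3 → the spindle (belt, 2.1/3.3): 10.592 ÷ 0.63636 = 16.644 Hz

16.64 Hz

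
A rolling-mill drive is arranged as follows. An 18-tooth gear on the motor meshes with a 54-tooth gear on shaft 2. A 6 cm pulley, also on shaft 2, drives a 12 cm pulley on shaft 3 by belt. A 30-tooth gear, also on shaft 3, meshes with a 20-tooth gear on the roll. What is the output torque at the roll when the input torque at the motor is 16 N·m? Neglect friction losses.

64 N·m

After the gear mesh (54/18): 16 × 3 = 48 N·m
After the belt (12/6): 48 × 2 = 96 N·m
After the gear mesh (20/30): 96 × 0.66667 = 64 N·m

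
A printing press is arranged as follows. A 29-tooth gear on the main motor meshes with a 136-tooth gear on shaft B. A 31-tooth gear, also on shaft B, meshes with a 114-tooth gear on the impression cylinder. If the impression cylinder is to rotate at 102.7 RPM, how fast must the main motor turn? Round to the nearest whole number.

1771 RPM

Overall ratio R = 4.6897 × 3.6774 = 17.246.
Required input speed = output speed × R = 102.7 × 17.246 = 1771.1 RPM.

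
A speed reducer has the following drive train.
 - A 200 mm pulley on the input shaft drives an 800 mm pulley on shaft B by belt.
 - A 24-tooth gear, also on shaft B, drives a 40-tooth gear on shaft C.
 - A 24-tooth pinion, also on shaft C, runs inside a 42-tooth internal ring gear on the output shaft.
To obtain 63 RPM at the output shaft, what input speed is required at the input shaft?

735 RPM

Overall ratio R = 4 × 1.6667 × 1.75 = 11.667.
Required input speed = output speed × R = 63 × 11.667 = 735 RPM.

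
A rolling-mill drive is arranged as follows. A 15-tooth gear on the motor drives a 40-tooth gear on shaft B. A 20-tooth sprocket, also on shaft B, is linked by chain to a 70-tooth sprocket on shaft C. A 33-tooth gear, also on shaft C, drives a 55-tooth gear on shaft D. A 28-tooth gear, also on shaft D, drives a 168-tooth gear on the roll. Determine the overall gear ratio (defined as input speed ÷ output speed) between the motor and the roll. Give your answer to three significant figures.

Each stage contributes driven/driver: gear mesh 40/15 = 2.6667, chain 70/20 = 3.5, gear mesh 55/33 = 1.6667, gear mesh 168/28 = 6.
Overall: 2.6667 × 3.5 × 1.6667 × 6 = 93.333.

93.3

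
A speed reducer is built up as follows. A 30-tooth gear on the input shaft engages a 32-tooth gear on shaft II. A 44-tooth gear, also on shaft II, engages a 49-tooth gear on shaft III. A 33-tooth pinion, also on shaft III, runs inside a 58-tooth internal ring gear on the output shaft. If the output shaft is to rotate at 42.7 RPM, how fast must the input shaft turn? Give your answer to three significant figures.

89.1 RPM

Overall ratio R = 1.0667 × 1.1136 × 1.7576 = 2.0878.
Required input speed = output speed × R = 42.7 × 2.0878 = 89.149 RPM.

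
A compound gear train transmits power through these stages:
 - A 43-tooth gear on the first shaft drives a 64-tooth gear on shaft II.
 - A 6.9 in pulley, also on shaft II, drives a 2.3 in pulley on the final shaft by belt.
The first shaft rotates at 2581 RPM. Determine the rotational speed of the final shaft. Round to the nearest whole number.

gear mesh 64/43 = 1.4884 → 2581/1.4884 = 1734.1 RPM
belt 2.3/6.9 = 0.33333 → 1734.1/0.33333 = 5202.3 RPM

5202 RPM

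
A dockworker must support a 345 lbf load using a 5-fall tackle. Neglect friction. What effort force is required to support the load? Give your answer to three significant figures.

69.0 lbf

Block-and-tackle MA = number of supporting rope parts = 5.
Effort = load / MA = 345 / 5 = 69 lbf.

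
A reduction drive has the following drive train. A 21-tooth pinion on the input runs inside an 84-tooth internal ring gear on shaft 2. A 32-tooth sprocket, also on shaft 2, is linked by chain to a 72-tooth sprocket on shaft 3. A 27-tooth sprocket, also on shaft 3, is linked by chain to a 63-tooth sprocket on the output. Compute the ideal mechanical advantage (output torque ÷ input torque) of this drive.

Each stage contributes driven/driver: internal gear 84/21 = 4, chain 72/32 = 2.25, chain 63/27 = 2.3333.
Overall: 4 × 2.25 × 2.3333 = 21.

21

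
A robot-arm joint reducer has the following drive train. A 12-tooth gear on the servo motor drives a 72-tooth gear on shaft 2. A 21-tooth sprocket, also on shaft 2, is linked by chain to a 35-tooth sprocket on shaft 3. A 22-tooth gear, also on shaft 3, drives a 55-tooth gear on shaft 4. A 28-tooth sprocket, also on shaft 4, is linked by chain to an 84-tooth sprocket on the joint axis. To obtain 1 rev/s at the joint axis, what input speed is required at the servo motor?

Overall ratio R = 6 × 1.6667 × 2.5 × 3 = 75.
Required input speed = output speed × R = 1 × 75 = 75 rev/s.

75 rev/s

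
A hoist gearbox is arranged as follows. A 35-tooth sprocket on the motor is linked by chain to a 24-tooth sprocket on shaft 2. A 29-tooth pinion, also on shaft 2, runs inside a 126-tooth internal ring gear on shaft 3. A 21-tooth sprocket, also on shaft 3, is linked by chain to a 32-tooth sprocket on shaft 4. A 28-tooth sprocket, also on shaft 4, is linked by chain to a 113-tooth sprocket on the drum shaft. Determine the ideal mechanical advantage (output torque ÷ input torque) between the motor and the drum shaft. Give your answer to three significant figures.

18.3

Each stage contributes driven/driver: chain 24/35 = 0.68571, internal gear 126/29 = 4.3448, chain 32/21 = 1.5238, chain 113/28 = 4.0357.
Overall: 0.68571 × 4.3448 × 1.5238 × 4.0357 = 18.322.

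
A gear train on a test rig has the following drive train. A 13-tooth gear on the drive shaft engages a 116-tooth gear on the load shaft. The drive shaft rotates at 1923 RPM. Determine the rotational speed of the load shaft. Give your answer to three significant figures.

Gear mesh: ratio = 116/13 = 8.9231, so the load shaft turns at 1923 / 8.9231 = 215.51 RPM.

216 RPM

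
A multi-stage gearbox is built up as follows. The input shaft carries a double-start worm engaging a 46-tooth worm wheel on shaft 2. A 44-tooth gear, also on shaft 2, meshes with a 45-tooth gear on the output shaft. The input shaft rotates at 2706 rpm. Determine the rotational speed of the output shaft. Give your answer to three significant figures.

115 rpm

the input shaft → shaft 2 (worm, 46/2): 2706 ÷ 23 = 117.65 rpm
shaft 2 → the output shaft (gear mesh, 45/44): 117.65 ÷ 1.0227 = 115.04 rpm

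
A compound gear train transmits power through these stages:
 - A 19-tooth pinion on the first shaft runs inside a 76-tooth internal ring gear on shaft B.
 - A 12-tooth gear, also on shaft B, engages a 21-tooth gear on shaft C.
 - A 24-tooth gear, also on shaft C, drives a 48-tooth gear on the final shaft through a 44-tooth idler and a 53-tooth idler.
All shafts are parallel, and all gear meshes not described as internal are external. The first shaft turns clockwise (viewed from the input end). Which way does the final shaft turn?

clockwise

the first shaft → shaft B: internal mesh, same direction → CW.
shaft B → shaft C: external mesh, 1 reversal → CCW.
shaft C → the final shaft: driver → idler → idler → driven is 3 external meshes, 3 reversals → CW.
4 reversals in total — an even number — so the final shaft turns the same way as the first shaft.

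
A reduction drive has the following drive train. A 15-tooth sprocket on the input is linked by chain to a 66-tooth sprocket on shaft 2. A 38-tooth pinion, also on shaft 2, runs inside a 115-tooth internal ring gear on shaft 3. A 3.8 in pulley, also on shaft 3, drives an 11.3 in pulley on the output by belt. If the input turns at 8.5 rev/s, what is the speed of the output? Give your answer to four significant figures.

chain 66/15 = 4.4 → 8.5/4.4 = 1.9318 rev/s
internal gear 115/38 = 3.0263 → 1.9318/3.0263 = 0.63834 rev/s
belt 11.3/3.8 = 2.9737 → 0.63834/2.9737 = 0.21466 rev/s

0.2147 rev/s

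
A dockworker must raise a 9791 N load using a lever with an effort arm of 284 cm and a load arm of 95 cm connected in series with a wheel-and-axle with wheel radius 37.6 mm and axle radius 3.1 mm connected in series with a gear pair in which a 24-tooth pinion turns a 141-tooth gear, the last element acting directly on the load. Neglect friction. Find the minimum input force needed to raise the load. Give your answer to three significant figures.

Lever MA = effort arm / load arm = 284/95 = 2.9895.
Wheel-and-axle MA = R/r = 37.6/3.1 = 12.129.
Gear pair MA = 141/24 = 5.875.
Combined ideal MA = 2.9895 × 12.129 × 5.875 = 213.02.
Effort = load / MA = 9791 / 213.02 = 45.962 N.

46.0 N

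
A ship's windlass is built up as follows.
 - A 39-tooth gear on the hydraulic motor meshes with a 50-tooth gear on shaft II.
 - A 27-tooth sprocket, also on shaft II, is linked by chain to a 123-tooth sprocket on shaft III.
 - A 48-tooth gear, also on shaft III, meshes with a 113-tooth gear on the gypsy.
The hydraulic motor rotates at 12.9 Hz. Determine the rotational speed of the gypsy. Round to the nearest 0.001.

0.938 Hz

gear mesh 50/39 = 1.2821 → 12.9/1.2821 = 10.062 Hz
chain 123/27 = 4.5556 → 10.062/4.5556 = 2.2087 Hz
gear mesh 113/48 = 2.3542 → 2.2087/2.3542 = 0.93822 Hz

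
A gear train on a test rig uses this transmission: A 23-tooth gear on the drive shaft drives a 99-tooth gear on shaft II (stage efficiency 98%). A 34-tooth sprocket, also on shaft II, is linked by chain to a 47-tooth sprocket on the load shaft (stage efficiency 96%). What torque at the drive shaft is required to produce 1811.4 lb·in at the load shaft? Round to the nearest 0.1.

323.6 lb·in

Overall ratio R = 4.3043 × 1.3824 = 5.9501; overall efficiency η = 0.98 × 0.96 = 0.9408.
Input torque = output torque / (R × η) = 1811.4 / (5.9501 × 0.9408) = 323.59 lb·in.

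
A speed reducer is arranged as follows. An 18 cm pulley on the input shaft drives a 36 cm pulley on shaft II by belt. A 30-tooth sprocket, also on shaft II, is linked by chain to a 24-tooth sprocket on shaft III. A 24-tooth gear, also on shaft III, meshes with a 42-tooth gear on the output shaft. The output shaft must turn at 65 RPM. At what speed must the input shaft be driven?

182 RPM

Overall ratio R = 2 × 0.8 × 1.75 = 2.8.
Required input speed = output speed × R = 65 × 2.8 = 182 RPM.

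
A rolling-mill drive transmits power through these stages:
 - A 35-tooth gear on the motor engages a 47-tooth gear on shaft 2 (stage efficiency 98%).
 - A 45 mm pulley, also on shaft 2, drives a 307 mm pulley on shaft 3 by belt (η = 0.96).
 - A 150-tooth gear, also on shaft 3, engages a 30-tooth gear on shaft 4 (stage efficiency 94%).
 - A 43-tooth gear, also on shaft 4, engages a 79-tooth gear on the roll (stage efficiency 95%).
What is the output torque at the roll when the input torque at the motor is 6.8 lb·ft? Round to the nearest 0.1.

19.2 lb·ft

Gear mesh: ratio = 47/35 = 1.3429; torque at shaft 2 = 6.8 × 1.3429 × 0.98 = 8.9488 lb·ft.
Belt: ratio = 307/45 = 6.8222; torque at shaft 3 = 8.9488 × 6.8222 × 0.96 = 58.609 lb·ft.
Gear mesh: ratio = 30/150 = 0.2; torque at shaft 4 = 58.609 × 0.2 × 0.94 = 11.018 lb·ft.
Gear mesh: ratio = 79/43 = 1.8372; torque at the roll = 11.018 × 1.8372 × 0.95 = 19.231 lb·ft.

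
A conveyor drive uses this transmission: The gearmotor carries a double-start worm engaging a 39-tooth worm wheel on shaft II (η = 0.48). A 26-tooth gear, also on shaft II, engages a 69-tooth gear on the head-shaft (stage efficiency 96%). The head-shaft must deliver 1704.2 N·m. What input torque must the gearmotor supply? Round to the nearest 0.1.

71.5 N·m

Overall ratio R = 19.5 × 2.6538 = 51.75; overall efficiency η = 0.48 × 0.96 = 0.4608.
Input torque = output torque / (R × η) = 1704.2 / (51.75 × 0.4608) = 71.466 N·m.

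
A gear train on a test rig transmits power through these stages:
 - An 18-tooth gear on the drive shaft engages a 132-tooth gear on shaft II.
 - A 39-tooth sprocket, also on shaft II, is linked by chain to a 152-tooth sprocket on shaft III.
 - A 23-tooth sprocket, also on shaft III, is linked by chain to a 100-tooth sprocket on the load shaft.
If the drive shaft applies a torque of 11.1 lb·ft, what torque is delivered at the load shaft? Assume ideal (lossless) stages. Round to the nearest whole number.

1379 lb·ft

After the gear mesh (132/18): 11.1 × 7.3333 = 81.4 lb·ft
After the chain (152/39): 81.4 × 3.8974 = 317.25 lb·ft
After the chain (100/23): 317.25 × 4.3478 = 1379.4 lb·ft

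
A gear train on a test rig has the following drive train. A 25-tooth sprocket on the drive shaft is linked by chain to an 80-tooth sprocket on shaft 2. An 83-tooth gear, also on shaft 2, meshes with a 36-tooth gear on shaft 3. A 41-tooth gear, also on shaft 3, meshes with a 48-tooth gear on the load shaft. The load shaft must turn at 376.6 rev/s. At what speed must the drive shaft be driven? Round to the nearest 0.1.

Overall ratio R = 3.2 × 0.43373 × 1.1707 = 1.6249.
Required input speed = output speed × R = 376.6 × 1.6249 = 611.94 rev/s.

611.9 rev/s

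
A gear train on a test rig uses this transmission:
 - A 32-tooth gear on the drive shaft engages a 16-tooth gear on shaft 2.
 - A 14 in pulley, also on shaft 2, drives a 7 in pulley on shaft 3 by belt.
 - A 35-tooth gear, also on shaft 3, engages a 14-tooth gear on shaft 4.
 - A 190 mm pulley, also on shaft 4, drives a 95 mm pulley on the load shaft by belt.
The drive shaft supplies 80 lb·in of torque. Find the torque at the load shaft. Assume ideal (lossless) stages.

After the gear mesh (16/32): 80 × 0.5 = 40 lb·in
After the belt (7/14): 40 × 0.5 = 20 lb·in
After the gear mesh (14/35): 20 × 0.4 = 8 lb·in
After the belt (95/190): 8 × 0.5 = 4 lb·in

4 lb·in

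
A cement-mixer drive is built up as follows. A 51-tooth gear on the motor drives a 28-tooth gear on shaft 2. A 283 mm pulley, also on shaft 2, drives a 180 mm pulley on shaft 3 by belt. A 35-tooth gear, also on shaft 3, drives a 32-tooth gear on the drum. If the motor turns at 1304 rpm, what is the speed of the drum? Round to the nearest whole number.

gear mesh 28/51 = 0.54902 → 1304/0.54902 = 2375.1 rpm
belt 180/283 = 0.63604 → 2375.1/0.63604 = 3734.3 rpm
gear mesh 32/35 = 0.91429 → 3734.3/0.91429 = 4084.3 rpm

4084 rpm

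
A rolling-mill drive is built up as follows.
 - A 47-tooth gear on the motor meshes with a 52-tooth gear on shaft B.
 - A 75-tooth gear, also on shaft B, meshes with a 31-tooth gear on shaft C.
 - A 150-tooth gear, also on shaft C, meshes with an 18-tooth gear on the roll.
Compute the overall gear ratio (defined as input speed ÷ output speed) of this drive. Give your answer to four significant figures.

0.05488

Each stage contributes driven/driver: gear mesh 52/47 = 1.1064, gear mesh 31/75 = 0.41333, gear mesh 18/150 = 0.12.
Overall: 1.1064 × 0.41333 × 0.12 = 0.054877.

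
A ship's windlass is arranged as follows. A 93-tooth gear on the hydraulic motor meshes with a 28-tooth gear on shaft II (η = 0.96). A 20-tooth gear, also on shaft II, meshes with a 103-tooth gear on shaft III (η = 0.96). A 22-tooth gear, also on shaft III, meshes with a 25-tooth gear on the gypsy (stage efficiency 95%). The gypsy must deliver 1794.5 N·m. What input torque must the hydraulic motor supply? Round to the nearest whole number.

1163 N·m

Overall ratio R = 0.30108 × 5.15 × 1.1364 = 1.762; overall efficiency η = 0.96 × 0.96 × 0.95 = 0.8755.
Input torque = output torque / (R × η) = 1794.5 / (1.762 × 0.8755) = 1163.3 N·m.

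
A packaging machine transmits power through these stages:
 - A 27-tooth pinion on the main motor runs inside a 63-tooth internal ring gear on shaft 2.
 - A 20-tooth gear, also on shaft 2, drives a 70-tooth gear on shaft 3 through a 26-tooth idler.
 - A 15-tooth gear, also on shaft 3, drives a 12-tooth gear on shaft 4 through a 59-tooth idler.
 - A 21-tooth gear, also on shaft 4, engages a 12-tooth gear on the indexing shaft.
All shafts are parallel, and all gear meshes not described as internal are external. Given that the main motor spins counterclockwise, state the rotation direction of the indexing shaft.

clockwise

the main motor → shaft 2: internal mesh, same direction → CCW.
shaft 2 → shaft 3: driver → idler → driven is 2 external meshes, 2 reversals → CCW.
shaft 3 → shaft 4: driver → idler → driven is 2 external meshes, 2 reversals → CCW.
shaft 4 → the indexing shaft: external mesh, 1 reversal → CW.
5 reversals in total — an odd number — so the indexing shaft turns opposite to the main motor.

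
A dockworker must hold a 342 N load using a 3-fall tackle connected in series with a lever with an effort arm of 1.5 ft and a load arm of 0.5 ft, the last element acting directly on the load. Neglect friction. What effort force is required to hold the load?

38 N

Block-and-tackle MA = number of supporting rope parts = 3.
Lever MA = effort arm / load arm = 1.5/0.5 = 3.
Combined ideal MA = 3 × 3 = 9.
Effort = load / MA = 342 / 9 = 38 N.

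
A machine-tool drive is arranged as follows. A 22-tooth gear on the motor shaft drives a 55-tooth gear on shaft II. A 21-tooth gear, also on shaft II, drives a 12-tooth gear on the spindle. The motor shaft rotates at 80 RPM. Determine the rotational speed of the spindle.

56 RPM

Gear mesh: ratio = 55/22 = 2.5, so shaft II turns at 80 / 2.5 = 32 RPM.
Gear mesh: ratio = 12/21 = 0.57143, so the spindle turns at 32 / 0.57143 = 56 RPM.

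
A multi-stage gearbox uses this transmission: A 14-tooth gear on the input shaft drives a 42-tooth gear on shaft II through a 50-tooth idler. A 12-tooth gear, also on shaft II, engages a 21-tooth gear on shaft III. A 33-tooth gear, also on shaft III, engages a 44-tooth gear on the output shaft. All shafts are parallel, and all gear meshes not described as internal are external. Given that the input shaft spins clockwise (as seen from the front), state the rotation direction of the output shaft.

the input shaft → shaft II: driver → idler → driven is 2 external meshes, 2 reversals → CW.
shaft II → shaft III: external mesh, 1 reversal → CCW.
shaft III → the output shaft: external mesh, 1 reversal → CW.
4 reversals in total — an even number — so the output shaft turns the same way as the input shaft.

clockwise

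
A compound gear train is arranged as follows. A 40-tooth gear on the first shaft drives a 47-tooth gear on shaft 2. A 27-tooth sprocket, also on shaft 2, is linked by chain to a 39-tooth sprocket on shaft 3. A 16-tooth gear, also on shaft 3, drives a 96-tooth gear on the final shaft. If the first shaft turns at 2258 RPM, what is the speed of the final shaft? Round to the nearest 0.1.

221.7 RPM

the first shaft → shaft 2 (gear mesh, 47/40): 2258 ÷ 1.175 = 1921.7 RPM
shaft 2 → shaft 3 (chain, 39/27): 1921.7 ÷ 1.4444 = 1330.4 RPM
shaft 3 → the final shaft (gear mesh, 96/16): 1330.4 ÷ 6 = 221.73 RPM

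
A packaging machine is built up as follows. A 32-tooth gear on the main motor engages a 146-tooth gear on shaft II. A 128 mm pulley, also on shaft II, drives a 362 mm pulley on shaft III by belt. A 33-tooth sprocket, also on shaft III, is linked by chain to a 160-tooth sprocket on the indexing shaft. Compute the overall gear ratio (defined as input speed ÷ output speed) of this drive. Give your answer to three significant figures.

62.6

Each stage contributes driven/driver: gear mesh 146/32 = 4.5625, belt 362/128 = 2.8281, chain 160/33 = 4.8485.
Overall: 4.5625 × 2.8281 × 4.8485 = 62.562.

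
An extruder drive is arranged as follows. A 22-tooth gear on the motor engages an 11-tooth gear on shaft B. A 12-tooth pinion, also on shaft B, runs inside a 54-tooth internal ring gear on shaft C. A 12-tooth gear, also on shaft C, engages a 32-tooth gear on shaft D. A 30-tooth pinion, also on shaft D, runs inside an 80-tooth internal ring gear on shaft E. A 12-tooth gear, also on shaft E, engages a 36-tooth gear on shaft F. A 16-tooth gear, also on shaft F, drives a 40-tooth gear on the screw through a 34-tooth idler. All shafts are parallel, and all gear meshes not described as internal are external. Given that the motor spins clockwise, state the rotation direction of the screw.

the motor → shaft B: external mesh, 1 reversal → CCW.
shaft B → shaft C: internal mesh, same direction → CCW.
shaft C → shaft D: external mesh, 1 reversal → CW.
shaft D → shaft E: internal mesh, same direction → CW.
shaft E → shaft F: external mesh, 1 reversal → CCW.
shaft F → the screw: driver → idler → driven is 2 external meshes, 2 reversals → CCW.
5 reversals in total — an odd number — so the screw turns opposite to the motor.

counterclockwise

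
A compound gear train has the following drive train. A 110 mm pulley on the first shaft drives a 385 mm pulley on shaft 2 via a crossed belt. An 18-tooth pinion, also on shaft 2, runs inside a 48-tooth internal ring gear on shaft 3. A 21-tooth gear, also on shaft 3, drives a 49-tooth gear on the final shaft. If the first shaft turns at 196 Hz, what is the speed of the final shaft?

Belt: ratio = 385/110 = 3.5, so shaft 2 turns at 196 / 3.5 = 56 Hz.
Internal gear: ratio = 48/18 = 2.6667, so shaft 3 turns at 56 / 2.6667 = 21 Hz.
Gear mesh: ratio = 49/21 = 2.3333, so the final shaft turns at 21 / 2.3333 = 9 Hz.

9 Hz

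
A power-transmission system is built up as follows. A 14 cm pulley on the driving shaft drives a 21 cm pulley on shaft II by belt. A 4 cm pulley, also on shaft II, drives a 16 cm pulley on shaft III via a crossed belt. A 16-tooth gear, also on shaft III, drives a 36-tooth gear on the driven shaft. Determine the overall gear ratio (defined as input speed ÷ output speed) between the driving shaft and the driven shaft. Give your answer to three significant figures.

13.5

Each stage contributes driven/driver: belt 21/14 = 1.5, belt 16/4 = 4, gear mesh 36/16 = 2.25.
Overall: 1.5 × 4 × 2.25 = 13.5.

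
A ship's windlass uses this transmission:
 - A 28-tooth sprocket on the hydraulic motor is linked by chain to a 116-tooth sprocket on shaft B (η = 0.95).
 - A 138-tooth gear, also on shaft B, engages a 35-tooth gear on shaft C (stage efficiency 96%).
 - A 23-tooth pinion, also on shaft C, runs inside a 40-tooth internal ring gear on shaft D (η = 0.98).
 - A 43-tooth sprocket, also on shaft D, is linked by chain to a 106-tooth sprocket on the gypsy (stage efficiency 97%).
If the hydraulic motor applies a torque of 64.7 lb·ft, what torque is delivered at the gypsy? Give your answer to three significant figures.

253 lb·ft

After the chain (116/28): 64.7 × 4.1429 × 0.95 = 254.64 lb·ft
After the gear mesh (35/138): 254.64 × 0.25362 × 0.96 = 61.999 lb·ft
After the internal gear (40/23): 61.999 × 1.7391 × 0.98 = 105.67 lb·ft
After the chain (106/43): 105.67 × 2.4651 × 0.97 = 252.67 lb·ft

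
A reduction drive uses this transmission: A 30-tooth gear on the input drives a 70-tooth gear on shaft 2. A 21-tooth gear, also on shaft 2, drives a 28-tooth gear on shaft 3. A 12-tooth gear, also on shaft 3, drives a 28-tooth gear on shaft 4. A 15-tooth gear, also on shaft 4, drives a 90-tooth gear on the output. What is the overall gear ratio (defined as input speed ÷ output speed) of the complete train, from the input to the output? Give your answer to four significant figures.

Each stage contributes driven/driver: gear mesh 70/30 = 2.3333, gear mesh 28/21 = 1.3333, gear mesh 28/12 = 2.3333, gear mesh 90/15 = 6.
Overall: 2.3333 × 1.3333 × 2.3333 × 6 = 43.556.

43.56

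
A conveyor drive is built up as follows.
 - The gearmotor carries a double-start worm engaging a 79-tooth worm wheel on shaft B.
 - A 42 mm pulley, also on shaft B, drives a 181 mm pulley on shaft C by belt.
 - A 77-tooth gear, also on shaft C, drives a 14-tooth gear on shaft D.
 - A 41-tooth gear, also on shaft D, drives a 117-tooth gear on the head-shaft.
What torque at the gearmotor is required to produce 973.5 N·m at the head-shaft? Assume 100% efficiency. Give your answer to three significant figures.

Overall ratio R = 39.5 × 4.3095 × 0.18182 × 2.8537 = 88.321.
Input torque = output torque / R = 973.5 / 88.321 = 11.022 N·m.

11.0 N·m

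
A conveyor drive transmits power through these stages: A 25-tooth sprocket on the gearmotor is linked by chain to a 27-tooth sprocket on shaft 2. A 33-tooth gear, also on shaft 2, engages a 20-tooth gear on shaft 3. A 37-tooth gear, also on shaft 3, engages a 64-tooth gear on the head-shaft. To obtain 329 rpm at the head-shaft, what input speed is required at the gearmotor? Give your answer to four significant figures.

372.5 rpm

Overall ratio R = 1.08 × 0.60606 × 1.7297 = 1.1322.
Required input speed = output speed × R = 329 × 1.1322 = 372.49 rpm.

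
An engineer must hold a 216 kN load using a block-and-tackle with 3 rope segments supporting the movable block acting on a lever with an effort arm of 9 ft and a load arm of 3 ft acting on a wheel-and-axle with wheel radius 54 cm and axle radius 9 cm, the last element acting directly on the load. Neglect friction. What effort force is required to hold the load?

4 kN

Block-and-tackle MA = number of supporting rope parts = 3.
Lever MA = effort arm / load arm = 9/3 = 3.
Wheel-and-axle MA = R/r = 54/9 = 6.
Combined ideal MA = 3 × 3 × 6 = 54.
Effort = load / MA = 216 / 54 = 4 kN.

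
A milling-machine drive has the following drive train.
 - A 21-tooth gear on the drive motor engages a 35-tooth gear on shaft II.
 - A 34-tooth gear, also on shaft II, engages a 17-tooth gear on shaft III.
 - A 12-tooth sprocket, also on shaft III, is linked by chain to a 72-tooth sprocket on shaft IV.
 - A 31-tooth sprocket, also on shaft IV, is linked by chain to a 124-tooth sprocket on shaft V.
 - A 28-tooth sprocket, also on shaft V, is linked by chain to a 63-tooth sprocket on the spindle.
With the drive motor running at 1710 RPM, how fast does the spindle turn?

Gear mesh: ratio = 35/21 = 1.6667, so shaft II turns at 1710 / 1.6667 = 1026 RPM.
Gear mesh: ratio = 17/34 = 0.5, so shaft III turns at 1026 / 0.5 = 2052 RPM.
Chain: ratio = 72/12 = 6, so shaft IV turns at 2052 / 6 = 342 RPM.
Chain: ratio = 124/31 = 4, so shaft V turns at 342 / 4 = 85.5 RPM.
Chain: ratio = 63/28 = 2.25, so the spindle turns at 85.5 / 2.25 = 38 RPM.

38 RPM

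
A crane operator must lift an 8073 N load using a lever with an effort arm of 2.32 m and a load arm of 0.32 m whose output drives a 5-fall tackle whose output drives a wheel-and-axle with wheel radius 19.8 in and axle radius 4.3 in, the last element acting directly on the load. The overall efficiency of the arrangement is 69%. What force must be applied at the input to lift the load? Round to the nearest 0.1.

Lever MA = effort arm / load arm = 2.32/0.32 = 7.25.
Block-and-tackle MA = number of supporting rope parts = 5.
Wheel-and-axle MA = R/r = 19.8/4.3 = 4.6047.
Combined ideal MA = 7.25 × 5 × 4.6047 = 166.92.
Actual MA = 166.92 × 0.69 = 115.17.
Effort = load / actual MA = 8073 / 115.17 = 70.094 N.

70.1 N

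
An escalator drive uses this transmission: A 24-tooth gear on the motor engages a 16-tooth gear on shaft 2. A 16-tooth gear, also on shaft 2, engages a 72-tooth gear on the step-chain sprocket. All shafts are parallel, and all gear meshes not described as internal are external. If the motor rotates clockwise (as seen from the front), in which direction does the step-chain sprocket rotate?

the motor → shaft 2: external mesh, 1 reversal → CCW.
shaft 2 → the step-chain sprocket: external mesh, 1 reversal → CW.
2 reversals in total — an even number — so the step-chain sprocket turns the same way as the motor.

clockwise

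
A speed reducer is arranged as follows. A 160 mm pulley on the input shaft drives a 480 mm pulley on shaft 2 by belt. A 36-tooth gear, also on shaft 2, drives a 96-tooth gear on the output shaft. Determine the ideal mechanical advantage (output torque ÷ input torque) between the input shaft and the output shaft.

8

Each stage contributes driven/driver: belt 480/160 = 3, gear mesh 96/36 = 2.6667.
Overall: 3 × 2.6667 = 8.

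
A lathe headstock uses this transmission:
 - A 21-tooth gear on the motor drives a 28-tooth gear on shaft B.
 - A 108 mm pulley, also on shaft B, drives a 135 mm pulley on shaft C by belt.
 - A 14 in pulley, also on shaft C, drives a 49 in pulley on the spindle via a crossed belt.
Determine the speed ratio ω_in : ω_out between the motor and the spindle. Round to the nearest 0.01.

Each stage contributes driven/driver: gear mesh 28/21 = 1.3333, belt 135/108 = 1.25, belt 49/14 = 3.5.
Overall: 1.3333 × 1.25 × 3.5 = 5.8333.

5.83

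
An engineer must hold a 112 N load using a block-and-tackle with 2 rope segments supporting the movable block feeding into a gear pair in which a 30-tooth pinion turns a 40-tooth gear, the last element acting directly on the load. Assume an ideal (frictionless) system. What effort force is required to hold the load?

Block-and-tackle MA = number of supporting rope parts = 2.
Gear pair MA = 40/30 = 1.3333.
Combined ideal MA = 2 × 1.3333 = 2.6667.
Effort = load / MA = 112 / 2.6667 = 42 N.

42 N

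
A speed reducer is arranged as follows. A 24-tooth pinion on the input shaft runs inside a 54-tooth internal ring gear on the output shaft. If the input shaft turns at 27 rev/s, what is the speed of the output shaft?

12 rev/s

Internal gear: ratio = 54/24 = 2.25, so the output shaft turns at 27 / 2.25 = 12 rev/s.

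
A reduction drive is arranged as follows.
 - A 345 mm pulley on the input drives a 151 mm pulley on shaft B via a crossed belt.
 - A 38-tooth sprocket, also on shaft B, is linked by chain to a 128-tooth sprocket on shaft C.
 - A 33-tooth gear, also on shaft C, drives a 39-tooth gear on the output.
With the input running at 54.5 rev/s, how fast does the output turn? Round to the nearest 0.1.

31.3 rev/s

Belt: ratio = 151/345 = 0.43768, so shaft B turns at 54.5 / 0.43768 = 124.52 rev/s.
Chain: ratio = 128/38 = 3.3684, so shaft C turns at 124.52 / 3.3684 = 36.967 rev/s.
Gear mesh: ratio = 39/33 = 1.1818, so the output turns at 36.967 / 1.1818 = 31.28 rev/s.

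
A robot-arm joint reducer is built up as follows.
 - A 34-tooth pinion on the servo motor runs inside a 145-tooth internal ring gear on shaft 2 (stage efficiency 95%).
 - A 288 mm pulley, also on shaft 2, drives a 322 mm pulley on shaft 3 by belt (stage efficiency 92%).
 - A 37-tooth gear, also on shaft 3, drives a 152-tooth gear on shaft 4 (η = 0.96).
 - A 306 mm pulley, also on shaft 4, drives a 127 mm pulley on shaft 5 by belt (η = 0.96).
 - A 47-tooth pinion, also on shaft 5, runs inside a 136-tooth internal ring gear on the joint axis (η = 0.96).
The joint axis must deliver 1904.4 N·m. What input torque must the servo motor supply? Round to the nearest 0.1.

Overall ratio R = 4.2647 × 1.1181 × 4.1081 × 0.41503 × 2.8936 = 23.524; overall efficiency η = 0.95 × 0.92 × 0.96 × 0.96 × 0.96 = 0.7733.
Input torque = output torque / (R × η) = 1904.4 / (23.524 × 0.7733) = 104.69 N·m.

104.7 N·m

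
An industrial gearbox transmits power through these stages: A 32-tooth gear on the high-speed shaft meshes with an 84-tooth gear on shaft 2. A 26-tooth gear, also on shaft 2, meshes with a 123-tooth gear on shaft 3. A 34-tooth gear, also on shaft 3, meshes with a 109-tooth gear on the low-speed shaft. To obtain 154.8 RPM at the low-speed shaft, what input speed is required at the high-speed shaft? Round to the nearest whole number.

6163 RPM

Overall ratio R = 2.625 × 4.7308 × 3.2059 = 39.812.
Required input speed = output speed × R = 154.8 × 39.812 = 6162.8 RPM.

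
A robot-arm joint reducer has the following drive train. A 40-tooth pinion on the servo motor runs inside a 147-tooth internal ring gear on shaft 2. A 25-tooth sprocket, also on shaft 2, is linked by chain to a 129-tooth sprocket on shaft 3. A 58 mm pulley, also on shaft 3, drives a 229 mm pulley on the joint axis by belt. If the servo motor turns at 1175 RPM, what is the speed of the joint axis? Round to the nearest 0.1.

internal gear 147/40 = 3.675 → 1175/3.675 = 319.73 RPM
chain 129/25 = 5.16 → 319.73/5.16 = 61.963 RPM
belt 229/58 = 3.9483 → 61.963/3.9483 = 15.694 RPM

15.7 RPM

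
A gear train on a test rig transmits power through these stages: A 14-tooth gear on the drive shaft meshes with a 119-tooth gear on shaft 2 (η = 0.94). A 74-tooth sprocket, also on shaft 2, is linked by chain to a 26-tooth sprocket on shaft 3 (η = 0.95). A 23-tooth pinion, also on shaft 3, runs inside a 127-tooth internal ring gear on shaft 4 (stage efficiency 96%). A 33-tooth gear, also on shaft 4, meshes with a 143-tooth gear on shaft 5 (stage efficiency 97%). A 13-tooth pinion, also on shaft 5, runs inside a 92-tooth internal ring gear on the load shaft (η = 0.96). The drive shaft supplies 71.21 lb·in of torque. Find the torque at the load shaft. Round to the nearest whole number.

After the gear mesh (119/14): 71.21 × 8.5 × 0.94 = 568.97 lb·in
After the chain (26/74): 568.97 × 0.35135 × 0.95 = 189.91 lb·in
After the internal gear (127/23): 189.91 × 5.5217 × 0.96 = 1006.7 lb·in
After the gear mesh (143/33): 1006.7 × 4.3333 × 0.97 = 4231.5 lb·in
After the internal gear (92/13): 4231.5 × 7.0769 × 0.96 = 28748 lb·in

28748 lb·in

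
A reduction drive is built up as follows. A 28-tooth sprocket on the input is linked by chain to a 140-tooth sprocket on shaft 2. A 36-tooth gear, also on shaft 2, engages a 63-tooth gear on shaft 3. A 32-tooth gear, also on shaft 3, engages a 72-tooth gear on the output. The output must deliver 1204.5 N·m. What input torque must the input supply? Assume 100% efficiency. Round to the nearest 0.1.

61.2 N·m

Overall ratio R = 5 × 1.75 × 2.25 = 19.688.
Input torque = output torque / R = 1204.5 / 19.688 = 61.181 N·m.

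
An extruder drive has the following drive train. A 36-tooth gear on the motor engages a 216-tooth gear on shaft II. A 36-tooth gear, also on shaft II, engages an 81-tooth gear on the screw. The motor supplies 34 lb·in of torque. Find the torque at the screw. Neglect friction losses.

Gear mesh: ratio = 216/36 = 6; torque at shaft II = 34 × 6 = 204 lb·in.
Gear mesh: ratio = 81/36 = 2.25; torque at the screw = 204 × 2.25 = 459 lb·in.

459 lb·in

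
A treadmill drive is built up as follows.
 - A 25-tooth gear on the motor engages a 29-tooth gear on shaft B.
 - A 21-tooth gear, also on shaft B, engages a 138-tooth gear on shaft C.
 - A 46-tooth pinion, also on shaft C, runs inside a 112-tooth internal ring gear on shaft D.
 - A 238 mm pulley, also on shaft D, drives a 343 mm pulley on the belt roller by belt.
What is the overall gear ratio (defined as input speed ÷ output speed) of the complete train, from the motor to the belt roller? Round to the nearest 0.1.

26.7

Each stage contributes driven/driver: gear mesh 29/25 = 1.16, gear mesh 138/21 = 6.5714, internal gear 112/46 = 2.4348, belt 343/238 = 1.4412.
Overall: 1.16 × 6.5714 × 2.4348 × 1.4412 = 26.748.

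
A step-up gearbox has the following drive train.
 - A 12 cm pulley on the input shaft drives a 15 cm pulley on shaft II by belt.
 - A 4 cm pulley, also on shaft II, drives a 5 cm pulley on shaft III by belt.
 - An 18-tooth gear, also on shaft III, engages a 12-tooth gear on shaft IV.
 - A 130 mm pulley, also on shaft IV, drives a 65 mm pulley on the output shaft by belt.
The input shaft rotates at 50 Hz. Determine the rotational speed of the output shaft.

96 Hz

the input shaft → shaft II (belt, 15/12): 50 ÷ 1.25 = 40 Hz
shaft II → shaft III (belt, 5/4): 40 ÷ 1.25 = 32 Hz
shaft III → shaft IV (gear mesh, 12/18): 32 ÷ 0.66667 = 48 Hz
shaft IV → the output shaft (belt, 65/130): 48 ÷ 0.5 = 96 Hz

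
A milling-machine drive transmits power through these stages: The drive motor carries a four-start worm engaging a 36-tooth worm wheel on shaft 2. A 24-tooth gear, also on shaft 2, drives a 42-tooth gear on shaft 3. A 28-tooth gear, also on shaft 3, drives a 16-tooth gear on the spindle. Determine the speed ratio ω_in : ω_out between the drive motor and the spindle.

9

Each stage contributes driven/driver: worm 36/4 = 9, gear mesh 42/24 = 1.75, gear mesh 16/28 = 0.57143.
Overall: 9 × 1.75 × 0.57143 = 9.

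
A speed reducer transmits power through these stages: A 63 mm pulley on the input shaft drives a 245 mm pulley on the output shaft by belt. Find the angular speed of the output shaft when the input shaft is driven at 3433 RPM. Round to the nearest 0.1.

882.8 RPM

belt 245/63 = 3.8889 → 3433/3.8889 = 882.77 RPM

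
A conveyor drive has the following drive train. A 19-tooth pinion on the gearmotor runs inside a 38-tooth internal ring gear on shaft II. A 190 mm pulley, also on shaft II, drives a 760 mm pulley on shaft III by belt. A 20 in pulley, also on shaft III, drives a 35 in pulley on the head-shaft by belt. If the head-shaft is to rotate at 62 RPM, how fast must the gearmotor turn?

Overall ratio R = 2 × 4 × 1.75 = 14.
Required input speed = output speed × R = 62 × 14 = 868 RPM.

868 RPM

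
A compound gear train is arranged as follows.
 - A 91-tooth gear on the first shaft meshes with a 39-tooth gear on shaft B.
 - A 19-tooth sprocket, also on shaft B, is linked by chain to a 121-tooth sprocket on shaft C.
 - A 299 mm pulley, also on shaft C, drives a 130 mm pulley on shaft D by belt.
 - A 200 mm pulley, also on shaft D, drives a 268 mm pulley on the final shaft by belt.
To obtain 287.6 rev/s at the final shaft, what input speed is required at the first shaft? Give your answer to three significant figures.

Overall ratio R = 0.42857 × 6.3684 × 0.43478 × 1.34 = 1.5901.
Required input speed = output speed × R = 287.6 × 1.5901 = 457.32 rev/s.

457 rev/s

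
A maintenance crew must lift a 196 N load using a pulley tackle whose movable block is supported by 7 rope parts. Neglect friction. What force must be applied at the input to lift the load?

28 N

Block-and-tackle MA = number of supporting rope parts = 7.
Effort = load / MA = 196 / 7 = 28 N.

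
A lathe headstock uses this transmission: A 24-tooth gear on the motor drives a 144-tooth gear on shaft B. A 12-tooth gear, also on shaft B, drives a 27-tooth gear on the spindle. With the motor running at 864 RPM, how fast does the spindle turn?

the motor → shaft B (gear mesh, 144/24): 864 ÷ 6 = 144 RPM
shaft B → the spindle (gear mesh, 27/12): 144 ÷ 2.25 = 64 RPM

64 RPM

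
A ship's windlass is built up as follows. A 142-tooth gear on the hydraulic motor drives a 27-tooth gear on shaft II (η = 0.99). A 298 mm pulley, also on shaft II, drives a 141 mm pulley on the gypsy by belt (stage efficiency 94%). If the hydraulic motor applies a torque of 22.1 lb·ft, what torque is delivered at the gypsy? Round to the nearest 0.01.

1.85 lb·ft

gear mesh 27/142 = 0.19014 → τ = 22.1·0.19014·0.99 = 4.1601 lb·ft
belt 141/298 = 0.47315 → τ = 4.1601·0.47315·0.94 = 1.8503 lb·ft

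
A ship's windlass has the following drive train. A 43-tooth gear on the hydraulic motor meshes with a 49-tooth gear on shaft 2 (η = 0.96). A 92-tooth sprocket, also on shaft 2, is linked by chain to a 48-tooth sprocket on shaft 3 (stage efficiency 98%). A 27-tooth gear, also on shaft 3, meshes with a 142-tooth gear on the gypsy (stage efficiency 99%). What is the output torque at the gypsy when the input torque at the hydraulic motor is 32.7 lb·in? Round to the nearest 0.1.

gear mesh 49/43 = 1.1395 → τ = 32.7·1.1395·0.96 = 35.772 lb·in
chain 48/92 = 0.52174 → τ = 35.772·0.52174·0.98 = 18.291 lb·in
gear mesh 142/27 = 5.2593 → τ = 18.291·5.2593·0.99 = 95.233 lb·in

95.2 lb·in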